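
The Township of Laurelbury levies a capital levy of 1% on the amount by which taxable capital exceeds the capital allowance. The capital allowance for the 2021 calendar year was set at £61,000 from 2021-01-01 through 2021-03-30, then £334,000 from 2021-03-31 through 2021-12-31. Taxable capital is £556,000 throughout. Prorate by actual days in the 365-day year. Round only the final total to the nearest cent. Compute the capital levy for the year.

2021-01-01 to 2021-03-30: 89 days, exemption £61,000 → (£556,000 − £61,000) × 1% × 89/365 = £1,206.9863
2021-03-31 to 2021-12-31: 276 days, exemption £334,000 → (£556,000 − £334,000) × 1% × 276/365 = £1,678.6849
Total = £2,885.6712

£2,885.67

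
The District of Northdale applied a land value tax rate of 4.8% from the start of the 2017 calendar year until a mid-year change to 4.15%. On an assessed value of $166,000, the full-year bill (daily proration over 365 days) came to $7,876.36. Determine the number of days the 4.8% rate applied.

334 days

Let d = days at the first rate; then 365 − d days at the second rate.
$166,000 × [4.8%·d + 4.15%·(365−d)] / 365 = $7,876.36
Solving gives d = 334, so the new rate took effect on December 1, 2017.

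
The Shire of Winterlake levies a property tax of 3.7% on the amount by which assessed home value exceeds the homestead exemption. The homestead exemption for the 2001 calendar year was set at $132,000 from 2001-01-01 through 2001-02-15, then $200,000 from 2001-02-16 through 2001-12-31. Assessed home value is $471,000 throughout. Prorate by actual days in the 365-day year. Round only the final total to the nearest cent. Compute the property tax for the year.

$10,344.08

2001-01-01 to 2001-02-15: 46 days, exemption $132,000 → ($471,000 − $132,000) × 3.7% × 46/365 = $1,580.7616
2001-02-16 to 2001-12-31: 319 days, exemption $200,000 → ($471,000 − $200,000) × 3.7% × 319/365 = $8,763.3233
Total = $10,344.0849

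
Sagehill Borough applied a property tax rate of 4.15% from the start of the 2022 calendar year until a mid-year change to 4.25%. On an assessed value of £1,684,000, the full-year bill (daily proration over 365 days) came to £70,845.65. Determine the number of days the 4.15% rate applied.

Let d = days at the first rate; then 365 − d days at the second rate.
£1,684,000 × [4.15%·d + 4.25%·(365−d)] / 365 = £70,845.65
Solving gives d = 157, so the new rate took effect on June 7, 2022.

157 days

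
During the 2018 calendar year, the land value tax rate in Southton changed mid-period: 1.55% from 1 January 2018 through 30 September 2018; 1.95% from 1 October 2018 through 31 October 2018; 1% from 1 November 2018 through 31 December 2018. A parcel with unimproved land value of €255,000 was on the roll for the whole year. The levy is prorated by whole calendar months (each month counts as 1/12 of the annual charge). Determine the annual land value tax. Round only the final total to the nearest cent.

€3,803.75

1 January – 30 September 2018: 9 months at 1.55% → €255,000 × 1.55% × 9/12 = €2,964.3750
1 October – 31 October 2018: 1 month at 1.95% → €255,000 × 1.95% × 1/12 = €414.3750
1 November – 31 December 2018: 2 months at 1% → €255,000 × 1% × 2/12 = €425.0000
Total = €3,803.7500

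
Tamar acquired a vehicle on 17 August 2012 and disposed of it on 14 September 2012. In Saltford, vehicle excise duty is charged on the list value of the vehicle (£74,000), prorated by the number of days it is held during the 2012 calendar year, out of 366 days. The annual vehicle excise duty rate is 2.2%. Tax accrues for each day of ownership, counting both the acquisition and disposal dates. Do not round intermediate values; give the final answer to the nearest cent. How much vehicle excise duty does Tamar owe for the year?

Days held (17 August – 14 September 2012): 29 out of 366
Tax = £74,000 × 2.2% × 29/366 = £128.9945

£128.99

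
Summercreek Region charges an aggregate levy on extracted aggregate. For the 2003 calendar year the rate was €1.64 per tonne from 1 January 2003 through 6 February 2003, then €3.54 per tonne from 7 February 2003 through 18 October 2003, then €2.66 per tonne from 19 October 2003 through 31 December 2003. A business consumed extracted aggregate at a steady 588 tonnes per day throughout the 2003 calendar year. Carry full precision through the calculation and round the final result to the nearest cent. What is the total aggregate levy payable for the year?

€680,127.84

1 January – 6 February 2003: 37 days × 588 tonnes/day = 21,756 tonnes at €1.64/tonne → €35,679.84
7 February – 18 October 2003: 254 days × 588 tonnes/day = 149,352 tonnes at €3.54/tonne → €528,706.08
19 October – 31 December 2003: 74 days × 588 tonnes/day = 43,512 tonnes at €2.66/tonne → €115,741.92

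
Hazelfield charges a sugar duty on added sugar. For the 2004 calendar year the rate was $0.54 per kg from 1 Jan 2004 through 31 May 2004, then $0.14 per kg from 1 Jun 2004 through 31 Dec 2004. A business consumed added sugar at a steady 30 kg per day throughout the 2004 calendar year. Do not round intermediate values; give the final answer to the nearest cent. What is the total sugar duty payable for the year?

1 Jan – 31 May 2004: 152 days × 30 kg/day = 4,560 kg at $0.54/kg → $2,462.40
1 Jun – 31 Dec 2004: 214 days × 30 kg/day = 6,420 kg at $0.14/kg → $898.80

$3,361.20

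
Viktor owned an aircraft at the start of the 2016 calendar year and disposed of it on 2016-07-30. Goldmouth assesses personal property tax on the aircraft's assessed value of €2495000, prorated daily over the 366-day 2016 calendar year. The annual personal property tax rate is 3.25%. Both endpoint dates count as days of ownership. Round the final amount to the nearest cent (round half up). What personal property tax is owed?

Days held (2016-01-01 to 2016-07-30): 212 out of 366
Tax = €2495000 × 3.25% × 212/366 = €46968.7158

€46968.72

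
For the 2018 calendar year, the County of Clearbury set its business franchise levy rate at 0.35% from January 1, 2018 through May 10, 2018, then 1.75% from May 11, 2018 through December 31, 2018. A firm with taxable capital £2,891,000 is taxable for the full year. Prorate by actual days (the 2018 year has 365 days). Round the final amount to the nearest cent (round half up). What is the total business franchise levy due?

£36,177.10

January 1 – May 10, 2018: 130 days at 0.35% → £2,891,000 × 0.35% × 130/365 = £3,603.8493
May 11 – December 31, 2018: 235 days at 1.75% → £2,891,000 × 1.75% × 235/365 = £32,573.2534
Total = £36,177.1027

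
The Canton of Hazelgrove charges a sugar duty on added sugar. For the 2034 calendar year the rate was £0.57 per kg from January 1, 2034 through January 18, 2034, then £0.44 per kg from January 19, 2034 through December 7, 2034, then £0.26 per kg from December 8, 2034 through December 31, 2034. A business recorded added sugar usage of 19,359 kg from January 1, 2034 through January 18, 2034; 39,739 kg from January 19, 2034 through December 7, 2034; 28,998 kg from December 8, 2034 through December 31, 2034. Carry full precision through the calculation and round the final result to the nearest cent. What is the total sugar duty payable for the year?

£36,059.27

January 1 – January 18, 2034: 19,359 kg at £0.57/kg → £11,034.63
January 19 – December 7, 2034: 39,739 kg at £0.44/kg → £17,485.16
December 8 – December 31, 2034: 28,998 kg at £0.26/kg → £7,539.48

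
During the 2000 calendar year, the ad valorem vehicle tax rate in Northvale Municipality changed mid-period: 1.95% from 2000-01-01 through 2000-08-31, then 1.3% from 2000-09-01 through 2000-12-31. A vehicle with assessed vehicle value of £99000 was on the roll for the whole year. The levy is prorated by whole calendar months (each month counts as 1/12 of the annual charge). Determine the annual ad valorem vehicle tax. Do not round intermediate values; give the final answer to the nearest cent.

2000-01-01 to 2000-08-31: 8 months at 1.95% → £99000 × 1.95% × 8/12 = £1287.0000
2000-09-01 to 2000-12-31: 4 months at 1.3% → £99000 × 1.3% × 4/12 = £429.0000
Total = £1716.0000

£1716.00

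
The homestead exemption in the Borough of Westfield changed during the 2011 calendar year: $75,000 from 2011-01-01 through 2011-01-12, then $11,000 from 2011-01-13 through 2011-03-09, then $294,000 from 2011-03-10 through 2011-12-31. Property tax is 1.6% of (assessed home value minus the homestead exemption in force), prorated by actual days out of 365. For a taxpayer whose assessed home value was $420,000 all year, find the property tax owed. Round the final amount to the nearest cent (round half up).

$2,825.91

2011-01-01 to 2011-01-12: 12 days, exemption $75,000 → ($420,000 − $75,000) × 1.6% × 12/365 = $181.4795
2011-01-13 to 2011-03-09: 56 days, exemption $11,000 → ($420,000 − $11,000) × 1.6% × 56/365 = $1,004.0110
2011-03-10 to 2011-12-31: 297 days, exemption $294,000 → ($420,000 − $294,000) × 1.6% × 297/365 = $1,640.4164
Total = $2,825.9068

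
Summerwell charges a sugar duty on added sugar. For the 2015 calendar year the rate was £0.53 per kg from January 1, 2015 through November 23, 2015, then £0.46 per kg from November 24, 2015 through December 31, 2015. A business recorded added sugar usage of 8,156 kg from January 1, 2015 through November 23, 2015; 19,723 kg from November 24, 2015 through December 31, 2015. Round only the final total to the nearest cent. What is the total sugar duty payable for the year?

January 1 – November 23, 2015: 8,156 kg at £0.53/kg → £4,322.68
November 24 – December 31, 2015: 19,723 kg at £0.46/kg → £9,072.58

£13,395.26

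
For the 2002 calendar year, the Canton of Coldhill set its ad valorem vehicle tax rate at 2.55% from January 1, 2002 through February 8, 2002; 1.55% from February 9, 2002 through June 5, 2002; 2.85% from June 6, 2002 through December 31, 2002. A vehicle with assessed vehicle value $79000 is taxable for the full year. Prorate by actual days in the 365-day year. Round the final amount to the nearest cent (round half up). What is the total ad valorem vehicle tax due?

$1896.97

January 1 – February 8, 2002: 39 days at 2.55% → $79000 × 2.55% × 39/365 = $215.2479
February 9 – June 5, 2002: 117 days at 1.55% → $79000 × 1.55% × 117/365 = $392.5110
June 6 – December 31, 2002: 209 days at 2.85% → $79000 × 2.85% × 209/365 = $1289.2151
Total = $1896.9740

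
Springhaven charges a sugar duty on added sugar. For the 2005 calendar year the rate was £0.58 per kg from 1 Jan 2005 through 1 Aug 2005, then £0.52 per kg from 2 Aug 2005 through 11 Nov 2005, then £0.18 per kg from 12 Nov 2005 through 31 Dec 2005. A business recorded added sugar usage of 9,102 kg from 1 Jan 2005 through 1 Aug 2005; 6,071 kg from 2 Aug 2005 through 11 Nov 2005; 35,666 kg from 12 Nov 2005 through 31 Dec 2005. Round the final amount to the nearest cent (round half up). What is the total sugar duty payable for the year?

1 Jan – 1 Aug 2005: 9,102 kg at £0.58/kg → £5,279.16
2 Aug – 11 Nov 2005: 6,071 kg at £0.52/kg → £3,156.92
12 Nov – 31 Dec 2005: 35,666 kg at £0.18/kg → £6,419.88

£14,855.96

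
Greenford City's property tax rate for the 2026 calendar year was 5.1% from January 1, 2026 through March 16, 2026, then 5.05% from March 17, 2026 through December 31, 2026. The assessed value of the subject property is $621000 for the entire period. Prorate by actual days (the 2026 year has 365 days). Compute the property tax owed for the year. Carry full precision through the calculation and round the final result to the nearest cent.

$31424.30

January 1 – March 16, 2026: 75 days at 5.1% → $621000 × 5.1% × 75/365 = $6507.7397
March 17 – December 31, 2026: 290 days at 5.05% → $621000 × 5.05% × 290/365 = $24916.5616
Total = $31424.3014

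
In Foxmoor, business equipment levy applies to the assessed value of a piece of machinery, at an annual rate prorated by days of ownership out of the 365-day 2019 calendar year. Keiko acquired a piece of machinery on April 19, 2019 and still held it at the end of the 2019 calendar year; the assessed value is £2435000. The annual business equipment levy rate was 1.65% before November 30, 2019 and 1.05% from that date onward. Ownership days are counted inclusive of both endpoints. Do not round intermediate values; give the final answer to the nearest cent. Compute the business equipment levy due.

April 19 – November 29, 2019: 225 days at 1.65% → £2435000 × 1.65% × 225/365 = £24766.9521
November 30 – December 31, 2019: 32 days at 1.05% → £2435000 × 1.05% × 32/365 = £2241.5342
Total = £27008.4863

£27008.49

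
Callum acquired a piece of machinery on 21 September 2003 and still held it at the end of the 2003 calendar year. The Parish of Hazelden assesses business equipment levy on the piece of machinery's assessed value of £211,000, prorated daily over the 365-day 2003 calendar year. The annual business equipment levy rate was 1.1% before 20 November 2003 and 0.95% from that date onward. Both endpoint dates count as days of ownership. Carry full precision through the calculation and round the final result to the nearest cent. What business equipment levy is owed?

£612.19

21 September – 19 November 2003: 60 days at 1.1% → £211,000 × 1.1% × 60/365 = £381.5342
20 November – 31 December 2003: 42 days at 0.95% → £211,000 × 0.95% × 42/365 = £230.6548
Total = £612.1890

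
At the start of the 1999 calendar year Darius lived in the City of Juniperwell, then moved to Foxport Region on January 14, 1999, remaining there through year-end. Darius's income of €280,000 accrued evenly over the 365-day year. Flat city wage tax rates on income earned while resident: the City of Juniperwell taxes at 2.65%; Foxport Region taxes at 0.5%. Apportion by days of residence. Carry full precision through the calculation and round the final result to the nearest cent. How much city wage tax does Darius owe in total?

€1,614.41

The City of Juniperwell, January 1 – January 13, 1999: 13 days → €280,000 × 2.65% × 13/365 = €264.2740
Foxport Region, January 14 – December 31, 1999: 352 days → €280,000 × 0.5% × 352/365 = €1,350.1370
Total = €1,614.4110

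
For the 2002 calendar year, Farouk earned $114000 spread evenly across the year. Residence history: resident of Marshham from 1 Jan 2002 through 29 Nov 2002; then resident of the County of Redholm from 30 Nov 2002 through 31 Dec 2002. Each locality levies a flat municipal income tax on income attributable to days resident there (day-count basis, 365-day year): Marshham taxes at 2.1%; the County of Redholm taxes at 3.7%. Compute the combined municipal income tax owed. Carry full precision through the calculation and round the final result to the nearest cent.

$2553.91

Marshham, 1 Jan – 29 Nov 2002: 333 days → $114000 × 2.1% × 333/365 = $2184.1151
The County of Redholm, 30 Nov – 31 Dec 2002: 32 days → $114000 × 3.7% × 32/365 = $369.7973
Total = $2553.9123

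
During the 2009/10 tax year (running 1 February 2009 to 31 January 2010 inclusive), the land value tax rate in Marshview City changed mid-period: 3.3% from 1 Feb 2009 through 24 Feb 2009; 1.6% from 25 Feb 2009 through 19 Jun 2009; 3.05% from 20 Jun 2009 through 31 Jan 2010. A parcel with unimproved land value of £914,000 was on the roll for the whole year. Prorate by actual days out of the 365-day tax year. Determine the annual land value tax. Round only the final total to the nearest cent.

1 Feb – 24 Feb 2009: 24 days at 3.3% → £914,000 × 3.3% × 24/365 = £1,983.2548
25 Feb – 19 Jun 2009: 115 days at 1.6% → £914,000 × 1.6% × 115/365 = £4,607.5616
20 Jun 2009 – 31 Jan 2010: 226 days at 3.05% → £914,000 × 3.05% × 226/365 = £17,260.8274
Total = £23,851.6438

£23,851.64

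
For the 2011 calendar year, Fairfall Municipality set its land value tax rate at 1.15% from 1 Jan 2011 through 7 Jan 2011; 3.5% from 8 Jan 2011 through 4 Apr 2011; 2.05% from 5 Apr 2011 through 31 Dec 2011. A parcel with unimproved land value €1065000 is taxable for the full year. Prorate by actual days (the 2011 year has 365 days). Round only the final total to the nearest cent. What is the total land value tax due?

€25329.49

1 Jan – 7 Jan 2011: 7 days at 1.15% → €1065000 × 1.15% × 7/365 = €234.8836
8 Jan – 4 Apr 2011: 87 days at 3.5% → €1065000 × 3.5% × 87/365 = €8884.7260
5 Apr – 31 Dec 2011: 271 days at 2.05% → €1065000 × 2.05% × 271/365 = €16209.8836
Total = €25329.4932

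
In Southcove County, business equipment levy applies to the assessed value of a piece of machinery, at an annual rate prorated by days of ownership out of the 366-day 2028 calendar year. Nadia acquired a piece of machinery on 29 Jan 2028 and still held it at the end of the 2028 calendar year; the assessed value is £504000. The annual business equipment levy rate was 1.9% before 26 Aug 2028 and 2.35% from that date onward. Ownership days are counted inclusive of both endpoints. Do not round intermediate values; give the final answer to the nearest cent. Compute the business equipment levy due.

29 Jan – 25 Aug 2028: 210 days at 1.9% → £504000 × 1.9% × 210/366 = £5494.4262
26 Aug – 31 Dec 2028: 128 days at 2.35% → £504000 × 2.35% × 128/366 = £4142.1639
Total = £9636.5902

£9636.59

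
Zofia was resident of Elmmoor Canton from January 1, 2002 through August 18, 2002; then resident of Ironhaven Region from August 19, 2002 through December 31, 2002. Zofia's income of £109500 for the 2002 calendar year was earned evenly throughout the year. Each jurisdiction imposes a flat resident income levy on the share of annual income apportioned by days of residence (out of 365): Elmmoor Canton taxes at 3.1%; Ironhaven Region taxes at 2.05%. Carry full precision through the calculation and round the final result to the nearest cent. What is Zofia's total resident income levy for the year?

Elmmoor Canton, January 1 – August 18, 2002: 230 days → £109500 × 3.1% × 230/365 = £2139.0000
Ironhaven Region, August 19 – December 31, 2002: 135 days → £109500 × 2.05% × 135/365 = £830.2500
Total = £2969.2500

£2969.25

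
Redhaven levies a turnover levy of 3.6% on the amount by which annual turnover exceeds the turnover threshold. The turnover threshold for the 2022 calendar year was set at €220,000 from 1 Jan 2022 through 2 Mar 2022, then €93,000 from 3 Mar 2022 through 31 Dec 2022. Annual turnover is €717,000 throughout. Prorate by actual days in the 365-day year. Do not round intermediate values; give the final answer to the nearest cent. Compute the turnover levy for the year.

€21,699.91

1 Jan – 2 Mar 2022: 61 days, exemption €220,000 → (€717,000 − €220,000) × 3.6% × 61/365 = €2,990.1699
3 Mar – 31 Dec 2022: 304 days, exemption €93,000 → (€717,000 − €93,000) × 3.6% × 304/365 = €18,709.7425
Total = €21,699.9123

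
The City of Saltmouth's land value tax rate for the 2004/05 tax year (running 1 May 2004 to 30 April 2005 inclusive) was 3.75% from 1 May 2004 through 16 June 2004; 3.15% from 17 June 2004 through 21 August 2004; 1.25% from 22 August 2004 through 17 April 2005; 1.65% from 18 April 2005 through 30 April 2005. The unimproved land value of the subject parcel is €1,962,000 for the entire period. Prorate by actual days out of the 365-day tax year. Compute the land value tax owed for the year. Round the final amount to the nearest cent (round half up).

€37,861.22

1 May – 16 June 2004: 47 days at 3.75% → €1,962,000 × 3.75% × 47/365 = €9,474.0411
17 June – 21 August 2004: 66 days at 3.15% → €1,962,000 × 3.15% × 66/365 = €11,175.3370
22 August 2004 – 17 April 2005: 239 days at 1.25% → €1,962,000 × 1.25% × 239/365 = €16,058.8356
18 April – 30 April 2005: 13 days at 1.65% → €1,962,000 × 1.65% × 13/365 = €1,153.0110
Total = €37,861.2247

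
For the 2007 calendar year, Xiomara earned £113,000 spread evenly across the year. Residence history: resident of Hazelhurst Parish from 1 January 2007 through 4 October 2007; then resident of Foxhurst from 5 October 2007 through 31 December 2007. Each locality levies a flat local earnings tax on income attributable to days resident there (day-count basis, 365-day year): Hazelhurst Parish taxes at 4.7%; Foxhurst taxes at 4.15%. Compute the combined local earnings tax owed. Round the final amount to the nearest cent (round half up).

£5,161.16

Hazelhurst Parish, 1 January – 4 October 2007: 277 days → £113,000 × 4.7% × 277/365 = £4,030.5397
Foxhurst, 5 October – 31 December 2007: 88 days → £113,000 × 4.15% × 88/365 = £1,130.6192
Total = £5,161.1589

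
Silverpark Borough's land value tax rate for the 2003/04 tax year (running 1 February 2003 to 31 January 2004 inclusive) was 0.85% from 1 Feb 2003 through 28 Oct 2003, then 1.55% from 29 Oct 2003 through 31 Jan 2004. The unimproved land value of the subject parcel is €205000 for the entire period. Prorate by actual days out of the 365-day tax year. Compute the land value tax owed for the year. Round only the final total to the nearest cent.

€2115.99

1 Feb – 28 Oct 2003: 270 days at 0.85% → €205000 × 0.85% × 270/365 = €1288.9726
29 Oct 2003 – 31 Jan 2004: 95 days at 1.55% → €205000 × 1.55% × 95/365 = €827.0205
Total = €2115.9932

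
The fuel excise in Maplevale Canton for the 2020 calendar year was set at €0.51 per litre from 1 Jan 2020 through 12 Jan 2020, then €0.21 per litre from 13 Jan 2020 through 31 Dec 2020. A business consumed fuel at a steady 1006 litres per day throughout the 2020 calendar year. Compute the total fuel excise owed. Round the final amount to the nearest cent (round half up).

1 Jan – 12 Jan 2020: 12 days × 1006 litres/day = 12,072 litres at €0.51/litre → €6156.72
13 Jan – 31 Dec 2020: 354 days × 1006 litres/day = 356,124 litres at €0.21/litre → €74786.04

€80942.76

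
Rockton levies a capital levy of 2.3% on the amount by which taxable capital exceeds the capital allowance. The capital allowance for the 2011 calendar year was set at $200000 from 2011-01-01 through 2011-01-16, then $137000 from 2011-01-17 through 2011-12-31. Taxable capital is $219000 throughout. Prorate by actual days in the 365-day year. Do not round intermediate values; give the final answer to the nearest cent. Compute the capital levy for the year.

2011-01-01 to 2011-01-16: 16 days, exemption $200000 → ($219000 − $200000) × 2.3% × 16/365 = $19.1562
2011-01-17 to 2011-12-31: 349 days, exemption $137000 → ($219000 − $137000) × 2.3% × 349/365 = $1803.3260
Total = $1822.4822

$1822.48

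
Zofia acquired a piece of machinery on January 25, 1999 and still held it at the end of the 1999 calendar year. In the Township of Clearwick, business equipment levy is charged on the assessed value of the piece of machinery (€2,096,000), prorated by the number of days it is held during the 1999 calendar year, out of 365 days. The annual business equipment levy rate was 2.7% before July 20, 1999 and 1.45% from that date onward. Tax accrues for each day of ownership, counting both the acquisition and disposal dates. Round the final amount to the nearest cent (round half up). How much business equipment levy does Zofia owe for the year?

January 25 – July 19, 1999: 176 days at 2.7% → €2,096,000 × 2.7% × 176/365 = €27,288.1973
July 20 – December 31, 1999: 165 days at 1.45% → €2,096,000 × 1.45% × 165/365 = €13,738.8493
Total = €41,027.0466

€41,027.05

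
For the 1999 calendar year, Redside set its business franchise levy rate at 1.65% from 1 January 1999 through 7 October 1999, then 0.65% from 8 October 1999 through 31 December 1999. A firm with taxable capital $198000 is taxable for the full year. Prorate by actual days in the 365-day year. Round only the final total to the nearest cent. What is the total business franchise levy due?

1 January – 7 October 1999: 280 days at 1.65% → $198000 × 1.65% × 280/365 = $2506.1918
8 October – 31 December 1999: 85 days at 0.65% → $198000 × 0.65% × 85/365 = $299.7123
Total = $2805.9041

$2805.90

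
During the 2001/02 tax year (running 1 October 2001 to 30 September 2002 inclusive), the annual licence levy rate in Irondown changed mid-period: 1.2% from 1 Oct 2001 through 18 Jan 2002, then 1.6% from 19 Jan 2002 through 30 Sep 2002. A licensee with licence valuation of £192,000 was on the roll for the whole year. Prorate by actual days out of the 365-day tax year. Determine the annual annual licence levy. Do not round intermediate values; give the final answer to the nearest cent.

£2,840.55

1 Oct 2001 – 18 Jan 2002: 110 days at 1.2% → £192,000 × 1.2% × 110/365 = £694.3562
19 Jan – 30 Sep 2002: 255 days at 1.6% → £192,000 × 1.6% × 255/365 = £2,146.1918
Total = £2,840.5479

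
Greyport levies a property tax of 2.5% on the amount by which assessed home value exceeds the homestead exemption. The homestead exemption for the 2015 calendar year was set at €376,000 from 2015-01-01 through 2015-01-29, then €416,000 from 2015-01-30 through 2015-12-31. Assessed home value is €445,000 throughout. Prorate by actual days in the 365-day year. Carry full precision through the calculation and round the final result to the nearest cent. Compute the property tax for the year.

2015-01-01 to 2015-01-29: 29 days, exemption €376,000 → (€445,000 − €376,000) × 2.5% × 29/365 = €137.0548
2015-01-30 to 2015-12-31: 336 days, exemption €416,000 → (€445,000 − €416,000) × 2.5% × 336/365 = €667.3973
Total = €804.4521

€804.45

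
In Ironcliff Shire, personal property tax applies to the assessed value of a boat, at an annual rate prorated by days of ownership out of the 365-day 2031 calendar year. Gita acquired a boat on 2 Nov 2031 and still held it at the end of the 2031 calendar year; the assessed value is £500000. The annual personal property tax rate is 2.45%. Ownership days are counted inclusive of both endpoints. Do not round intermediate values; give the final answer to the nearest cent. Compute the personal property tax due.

£2013.70

Days held (2 Nov – 31 Dec 2031): 60 out of 365
Tax = £500000 × 2.45% × 60/365 = £2013.6986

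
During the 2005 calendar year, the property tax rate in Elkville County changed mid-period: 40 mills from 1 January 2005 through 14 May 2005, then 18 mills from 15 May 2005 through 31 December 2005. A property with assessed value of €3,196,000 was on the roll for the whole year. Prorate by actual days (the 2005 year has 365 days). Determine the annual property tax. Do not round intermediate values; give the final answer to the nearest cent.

1 January – 14 May 2005: 134 days at 40 mills → €3,196,000 × 4% × 134/365 = €46,933.0411
15 May – 31 December 2005: 231 days at 18 mills → €3,196,000 × 1.8% × 231/365 = €36,408.1315
Total = €83,341.1726

€83,341.17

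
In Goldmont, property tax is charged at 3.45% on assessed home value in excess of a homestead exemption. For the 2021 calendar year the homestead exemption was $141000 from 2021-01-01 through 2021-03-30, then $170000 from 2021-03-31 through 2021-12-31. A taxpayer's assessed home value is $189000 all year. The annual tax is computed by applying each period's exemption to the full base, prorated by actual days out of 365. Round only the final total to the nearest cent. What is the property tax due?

2021-01-01 to 2021-03-30: 89 days, exemption $141000 → ($189000 − $141000) × 3.45% × 89/365 = $403.7918
2021-03-31 to 2021-12-31: 276 days, exemption $170000 → ($189000 − $170000) × 3.45% × 276/365 = $495.6658
Total = $899.4575

$899.46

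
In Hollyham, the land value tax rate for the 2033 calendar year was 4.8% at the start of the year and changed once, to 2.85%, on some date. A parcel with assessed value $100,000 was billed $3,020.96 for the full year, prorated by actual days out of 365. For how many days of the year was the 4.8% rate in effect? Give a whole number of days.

Let d = days at the first rate; then 365 − d days at the second rate.
$100,000 × [4.8%·d + 2.85%·(365−d)] / 365 = $3,020.96
Solving gives d = 32, so the new rate took effect on February 2, 2033.

32 days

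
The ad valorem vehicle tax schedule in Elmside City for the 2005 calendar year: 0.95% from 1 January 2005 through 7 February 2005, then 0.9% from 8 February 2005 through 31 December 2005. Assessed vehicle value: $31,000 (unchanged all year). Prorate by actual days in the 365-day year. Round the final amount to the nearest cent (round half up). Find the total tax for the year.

1 January – 7 February 2005: 38 days at 0.95% → $31,000 × 0.95% × 38/365 = $30.6603
8 February – 31 December 2005: 327 days at 0.9% → $31,000 × 0.9% × 327/365 = $249.9534
Total = $280.6137

$280.61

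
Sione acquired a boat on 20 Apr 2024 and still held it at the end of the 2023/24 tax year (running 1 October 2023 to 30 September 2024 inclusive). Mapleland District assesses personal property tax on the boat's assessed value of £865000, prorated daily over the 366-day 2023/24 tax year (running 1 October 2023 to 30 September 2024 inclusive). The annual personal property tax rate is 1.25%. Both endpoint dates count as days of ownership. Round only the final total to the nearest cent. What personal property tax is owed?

Days held (20 Apr – 30 Sep 2024): 164 out of 366
Tax = £865000 × 1.25% × 164/366 = £4844.9454

£4844.95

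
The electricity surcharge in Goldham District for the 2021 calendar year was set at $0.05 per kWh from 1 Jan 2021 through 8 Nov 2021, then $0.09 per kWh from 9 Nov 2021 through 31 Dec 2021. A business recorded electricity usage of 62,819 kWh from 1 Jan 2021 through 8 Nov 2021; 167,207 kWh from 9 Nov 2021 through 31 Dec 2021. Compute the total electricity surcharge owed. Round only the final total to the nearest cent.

1 Jan – 8 Nov 2021: 62,819 kWh at $0.05/kWh → $3,140.95
9 Nov – 31 Dec 2021: 167,207 kWh at $0.09/kWh → $15,048.63

$18,189.58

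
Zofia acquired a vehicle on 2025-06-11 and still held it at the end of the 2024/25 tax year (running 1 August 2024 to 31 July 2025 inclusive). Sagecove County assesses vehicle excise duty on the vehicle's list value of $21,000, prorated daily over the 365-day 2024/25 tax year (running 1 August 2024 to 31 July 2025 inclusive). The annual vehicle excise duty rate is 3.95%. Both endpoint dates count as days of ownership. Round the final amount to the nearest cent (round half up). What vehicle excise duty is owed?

Days held (2025-06-11 to 2025-07-31): 51 out of 365
Tax = $21,000 × 3.95% × 51/365 = $115.9027

$115.90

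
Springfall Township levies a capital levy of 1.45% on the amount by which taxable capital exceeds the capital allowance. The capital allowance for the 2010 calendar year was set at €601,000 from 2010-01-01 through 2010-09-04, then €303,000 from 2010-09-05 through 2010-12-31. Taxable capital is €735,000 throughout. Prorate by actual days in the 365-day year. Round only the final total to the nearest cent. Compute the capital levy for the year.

€3,339.93

2010-01-01 to 2010-09-04: 247 days, exemption €601,000 → (€735,000 − €601,000) × 1.45% × 247/365 = €1,314.8521
2010-09-05 to 2010-12-31: 118 days, exemption €303,000 → (€735,000 − €303,000) × 1.45% × 118/365 = €2,025.0740
Total = €3,339.9260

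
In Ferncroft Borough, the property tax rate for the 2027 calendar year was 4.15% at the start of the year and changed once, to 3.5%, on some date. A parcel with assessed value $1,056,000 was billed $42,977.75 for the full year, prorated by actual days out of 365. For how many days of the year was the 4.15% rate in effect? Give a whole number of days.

Let d = days at the first rate; then 365 − d days at the second rate.
$1,056,000 × [4.15%·d + 3.5%·(365−d)] / 365 = $42,977.75
Solving gives d = 320, so the new rate took effect on 17 Nov 2027.

320 days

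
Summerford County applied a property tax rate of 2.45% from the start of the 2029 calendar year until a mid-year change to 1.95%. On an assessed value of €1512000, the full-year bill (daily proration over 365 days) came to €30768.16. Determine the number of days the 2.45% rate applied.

Let d = days at the first rate; then 365 − d days at the second rate.
€1512000 × [2.45%·d + 1.95%·(365−d)] / 365 = €30768.16
Solving gives d = 62, so the new rate took effect on 4 March 2029.

62 days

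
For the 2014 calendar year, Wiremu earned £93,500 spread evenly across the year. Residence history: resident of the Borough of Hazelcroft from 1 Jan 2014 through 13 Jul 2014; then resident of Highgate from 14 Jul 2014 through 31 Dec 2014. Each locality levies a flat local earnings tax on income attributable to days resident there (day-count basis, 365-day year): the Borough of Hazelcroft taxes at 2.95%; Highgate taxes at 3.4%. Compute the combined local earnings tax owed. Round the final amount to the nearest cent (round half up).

£2,955.37

The Borough of Hazelcroft, 1 Jan – 13 Jul 2014: 194 days → £93,500 × 2.95% × 194/365 = £1,466.0288
Highgate, 14 Jul – 31 Dec 2014: 171 days → £93,500 × 3.4% × 171/365 = £1,489.3397
Total = £2,955.3685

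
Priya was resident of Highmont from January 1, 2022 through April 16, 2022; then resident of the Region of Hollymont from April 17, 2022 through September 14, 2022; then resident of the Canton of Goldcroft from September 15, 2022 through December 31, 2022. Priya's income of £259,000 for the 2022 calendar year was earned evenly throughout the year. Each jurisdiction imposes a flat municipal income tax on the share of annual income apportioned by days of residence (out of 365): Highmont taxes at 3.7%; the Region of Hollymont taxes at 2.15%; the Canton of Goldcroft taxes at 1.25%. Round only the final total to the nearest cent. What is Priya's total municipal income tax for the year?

Highmont, January 1 – April 16, 2022: 106 days → £259,000 × 3.7% × 106/365 = £2,783.0082
The Region of Hollymont, April 17 – September 14, 2022: 151 days → £259,000 × 2.15% × 151/365 = £2,303.6808
The Canton of Goldcroft, September 15 – December 31, 2022: 108 days → £259,000 × 1.25% × 108/365 = £957.9452
Total = £6,044.6342

£6,044.63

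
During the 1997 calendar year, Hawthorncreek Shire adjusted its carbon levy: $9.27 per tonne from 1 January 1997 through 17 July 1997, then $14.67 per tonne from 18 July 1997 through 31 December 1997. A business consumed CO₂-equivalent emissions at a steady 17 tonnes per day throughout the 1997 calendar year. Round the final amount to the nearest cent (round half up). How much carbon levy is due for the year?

$72,850.95

1 January – 17 July 1997: 198 days × 17 tonnes/day = 3,366 tonnes at $9.27/tonne → $31,202.82
18 July – 31 December 1997: 167 days × 17 tonnes/day = 2,839 tonnes at $14.67/tonne → $41,648.13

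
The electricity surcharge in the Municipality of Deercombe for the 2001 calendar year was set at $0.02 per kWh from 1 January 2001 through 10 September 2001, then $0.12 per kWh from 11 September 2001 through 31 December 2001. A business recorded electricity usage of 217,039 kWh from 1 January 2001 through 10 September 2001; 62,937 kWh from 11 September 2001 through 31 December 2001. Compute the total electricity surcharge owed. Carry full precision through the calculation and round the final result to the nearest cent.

1 January – 10 September 2001: 217,039 kWh at $0.02/kWh → $4,340.78
11 September – 31 December 2001: 62,937 kWh at $0.12/kWh → $7,552.44

$11,893.22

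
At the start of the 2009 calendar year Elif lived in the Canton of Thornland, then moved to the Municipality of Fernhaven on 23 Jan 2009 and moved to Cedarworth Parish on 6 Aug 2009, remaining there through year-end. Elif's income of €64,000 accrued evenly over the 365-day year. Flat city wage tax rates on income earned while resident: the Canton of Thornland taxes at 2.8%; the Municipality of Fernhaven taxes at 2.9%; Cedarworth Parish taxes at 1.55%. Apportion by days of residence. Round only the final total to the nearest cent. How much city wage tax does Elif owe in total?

€1,501.81

The Canton of Thornland, 1 Jan – 22 Jan 2009: 22 days → €64,000 × 2.8% × 22/365 = €108.0110
The Municipality of Fernhaven, 23 Jan – 5 Aug 2009: 195 days → €64,000 × 2.9% × 195/365 = €991.5616
Cedarworth Parish, 6 Aug – 31 Dec 2009: 148 days → €64,000 × 1.55% × 148/365 = €402.2356
Total = €1,501.8082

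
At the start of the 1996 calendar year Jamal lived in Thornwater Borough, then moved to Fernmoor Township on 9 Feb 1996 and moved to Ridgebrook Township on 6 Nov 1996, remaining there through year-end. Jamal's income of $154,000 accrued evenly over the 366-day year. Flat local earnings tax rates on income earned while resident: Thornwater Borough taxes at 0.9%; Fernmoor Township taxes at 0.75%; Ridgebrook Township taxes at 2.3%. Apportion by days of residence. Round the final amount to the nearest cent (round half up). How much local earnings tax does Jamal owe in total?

Thornwater Borough, 1 Jan – 8 Feb 1996: 39 days → $154,000 × 0.9% × 39/366 = $147.6885
Fernmoor Township, 9 Feb – 5 Nov 1996: 271 days → $154,000 × 0.75% × 271/366 = $855.2049
Ridgebrook Township, 6 Nov – 31 Dec 1996: 56 days → $154,000 × 2.3% × 56/366 = $541.9454
Total = $1,544.8388

$1,544.84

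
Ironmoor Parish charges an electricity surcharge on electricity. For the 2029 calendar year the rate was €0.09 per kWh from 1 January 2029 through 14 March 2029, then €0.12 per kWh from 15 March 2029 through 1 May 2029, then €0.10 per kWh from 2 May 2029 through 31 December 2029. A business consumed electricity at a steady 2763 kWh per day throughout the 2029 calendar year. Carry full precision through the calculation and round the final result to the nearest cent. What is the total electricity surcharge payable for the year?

€101,484.99

1 January – 14 March 2029: 73 days × 2763 kWh/day = 201,699 kWh at €0.09/kWh → €18,152.91
15 March – 1 May 2029: 48 days × 2763 kWh/day = 132,624 kWh at €0.12/kWh → €15,914.88
2 May – 31 December 2029: 244 days × 2763 kWh/day = 674,172 kWh at €0.10/kWh → €67,417.20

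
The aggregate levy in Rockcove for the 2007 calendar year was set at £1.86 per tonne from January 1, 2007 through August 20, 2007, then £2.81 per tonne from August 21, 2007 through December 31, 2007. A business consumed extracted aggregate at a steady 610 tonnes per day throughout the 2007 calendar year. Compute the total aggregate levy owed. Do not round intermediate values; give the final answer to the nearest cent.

January 1 – August 20, 2007: 232 days × 610 tonnes/day = 141,520 tonnes at £1.86/tonne → £263227.20
August 21 – December 31, 2007: 133 days × 610 tonnes/day = 81,130 tonnes at £2.81/tonne → £227975.30

£491202.50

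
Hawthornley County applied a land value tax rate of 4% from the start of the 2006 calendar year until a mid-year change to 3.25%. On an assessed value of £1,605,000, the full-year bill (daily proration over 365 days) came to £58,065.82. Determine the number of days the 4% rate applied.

Let d = days at the first rate; then 365 − d days at the second rate.
£1,605,000 × [4%·d + 3.25%·(365−d)] / 365 = £58,065.82
Solving gives d = 179, so the new rate took effect on 29 Jun 2006.

179 days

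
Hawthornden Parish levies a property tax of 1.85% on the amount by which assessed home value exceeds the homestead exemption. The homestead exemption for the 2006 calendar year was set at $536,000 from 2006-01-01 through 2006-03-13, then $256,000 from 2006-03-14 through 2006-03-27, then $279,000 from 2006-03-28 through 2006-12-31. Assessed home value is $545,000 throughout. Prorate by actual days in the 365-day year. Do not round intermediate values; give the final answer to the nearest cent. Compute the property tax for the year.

$3,999.45

2006-01-01 to 2006-03-13: 72 days, exemption $536,000 → ($545,000 − $536,000) × 1.85% × 72/365 = $32.8438
2006-03-14 to 2006-03-27: 14 days, exemption $256,000 → ($545,000 − $256,000) × 1.85% × 14/365 = $205.0712
2006-03-28 to 2006-12-31: 279 days, exemption $279,000 → ($545,000 − $279,000) × 1.85% × 279/365 = $3,761.5315
Total = $3,999.4466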